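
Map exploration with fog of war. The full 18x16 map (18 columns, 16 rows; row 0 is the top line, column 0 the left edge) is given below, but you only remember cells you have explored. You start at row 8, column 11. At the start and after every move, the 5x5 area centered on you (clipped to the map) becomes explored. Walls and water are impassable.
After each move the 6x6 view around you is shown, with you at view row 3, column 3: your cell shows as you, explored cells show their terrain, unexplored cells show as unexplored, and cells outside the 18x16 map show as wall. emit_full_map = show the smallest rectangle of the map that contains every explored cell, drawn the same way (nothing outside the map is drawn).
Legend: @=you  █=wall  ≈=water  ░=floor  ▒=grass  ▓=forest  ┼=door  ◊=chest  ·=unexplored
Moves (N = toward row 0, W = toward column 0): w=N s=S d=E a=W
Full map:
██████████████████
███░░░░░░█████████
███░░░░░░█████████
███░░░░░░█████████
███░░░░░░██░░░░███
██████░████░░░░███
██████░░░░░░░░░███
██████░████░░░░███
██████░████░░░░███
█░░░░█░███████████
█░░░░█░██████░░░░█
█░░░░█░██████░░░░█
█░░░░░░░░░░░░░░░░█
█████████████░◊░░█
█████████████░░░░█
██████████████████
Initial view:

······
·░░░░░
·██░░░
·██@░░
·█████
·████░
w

······
·██░░░
·░░░░░
·██@░░
·██░░░
·█████

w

······
·██░░░
·██░░░
·░░@░░
·██░░░
·██░░░

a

······
·░██░░
·███░░
·░░@░░
·███░░
·███░░

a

······
·░░██░
·████░
·░░@░░
·████░
·████░

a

······
·░░░██
·░████
·░░@░░
·░████
·░████

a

······
·░░░░█
·█░███
·█░@░░
·█░███
·█░███

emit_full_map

░░░░██░░░
█░████░░░
█░@░░░░░░
█░████░░░
█░████░░░
····█████
····████░

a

······
·░░░░░
·██░██
·██@░░
·██░██
·██░██

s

·░░░░░
·██░██
·██░░░
·██@██
·██░██
·░█░██

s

·██░██
·██░░░
·██░██
·██@██
·░█░██
·░█░██

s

·██░░░
·██░██
·██░██
·░█@██
·░█░██
·░█░██

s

·██░██
·██░██
·░█░██
·░█@██
·░█░██
·░░░░░

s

·██░██
·░█░██
·░█░██
·░█@██
·░░░░░
·█████

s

·░█░██
·░█░██
·░█░██
·░░@░░
·█████
·█████

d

░█░███
░█░███
░█░███
░░░@░░
██████
██████

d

█░████
█░████
█░████
░░░@░░
██████
██████

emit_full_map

░░░░░██░░░
██░████░░░
██░░░░░░░░
██░████░░░
██░████░░░
░█░███████
░█░██████░
░█░████···
░░░░@░░···
███████···
███████···


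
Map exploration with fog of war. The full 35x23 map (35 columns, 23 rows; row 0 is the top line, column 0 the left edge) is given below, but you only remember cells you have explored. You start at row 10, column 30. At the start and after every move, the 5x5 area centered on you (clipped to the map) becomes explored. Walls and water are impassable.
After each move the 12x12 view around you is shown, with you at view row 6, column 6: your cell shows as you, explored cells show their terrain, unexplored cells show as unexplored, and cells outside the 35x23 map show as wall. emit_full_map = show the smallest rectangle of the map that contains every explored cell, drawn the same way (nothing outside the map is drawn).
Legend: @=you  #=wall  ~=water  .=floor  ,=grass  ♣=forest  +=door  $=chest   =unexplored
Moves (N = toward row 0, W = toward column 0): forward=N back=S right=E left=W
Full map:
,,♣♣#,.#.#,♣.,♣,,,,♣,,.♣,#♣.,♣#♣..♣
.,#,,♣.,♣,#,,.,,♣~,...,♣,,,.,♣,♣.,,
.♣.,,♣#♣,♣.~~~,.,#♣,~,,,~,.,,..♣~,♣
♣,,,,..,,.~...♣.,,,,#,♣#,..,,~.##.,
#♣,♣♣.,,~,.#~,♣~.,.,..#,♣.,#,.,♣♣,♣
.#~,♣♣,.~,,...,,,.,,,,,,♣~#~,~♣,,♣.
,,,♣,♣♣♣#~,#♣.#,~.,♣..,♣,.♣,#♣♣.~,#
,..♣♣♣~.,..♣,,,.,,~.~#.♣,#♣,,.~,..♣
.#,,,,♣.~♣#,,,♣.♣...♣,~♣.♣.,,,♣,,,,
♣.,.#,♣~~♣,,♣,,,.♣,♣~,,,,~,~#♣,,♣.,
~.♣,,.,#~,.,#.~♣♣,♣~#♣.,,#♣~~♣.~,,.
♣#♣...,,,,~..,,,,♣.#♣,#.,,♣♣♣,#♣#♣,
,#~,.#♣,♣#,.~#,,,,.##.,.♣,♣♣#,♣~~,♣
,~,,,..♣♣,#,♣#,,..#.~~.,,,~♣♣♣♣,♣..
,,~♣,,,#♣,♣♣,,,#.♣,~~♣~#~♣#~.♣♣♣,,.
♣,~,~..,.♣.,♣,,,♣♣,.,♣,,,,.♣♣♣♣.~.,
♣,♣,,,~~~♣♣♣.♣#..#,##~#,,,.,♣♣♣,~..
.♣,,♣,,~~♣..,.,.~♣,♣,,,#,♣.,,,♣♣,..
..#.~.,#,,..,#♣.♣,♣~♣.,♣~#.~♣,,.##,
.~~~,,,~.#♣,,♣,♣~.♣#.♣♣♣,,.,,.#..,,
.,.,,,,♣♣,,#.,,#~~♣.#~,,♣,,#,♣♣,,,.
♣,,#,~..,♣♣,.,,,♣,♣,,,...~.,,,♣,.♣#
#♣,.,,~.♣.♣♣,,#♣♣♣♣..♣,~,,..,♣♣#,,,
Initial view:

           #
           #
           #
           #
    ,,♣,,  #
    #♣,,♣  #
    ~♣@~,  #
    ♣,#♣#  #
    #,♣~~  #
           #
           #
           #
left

            
            
            
            
    ,,,♣,,  
    ~#♣,,♣  
    ~~@.~,  
    ♣♣,#♣#  
    ♣#,♣~~  
            
            
            

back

            
            
            
    ,,,♣,,  
    ~#♣,,♣  
    ~~♣.~,  
    ♣♣@#♣#  
    ♣#,♣~~  
    ♣♣♣♣,   
            
            
            

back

            
            
    ,,,♣,,  
    ~#♣,,♣  
    ~~♣.~,  
    ♣♣,#♣#  
    ♣#@♣~~  
    ♣♣♣♣,   
    ~.♣♣♣   
            
            
            

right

           #
           #
   ,,,♣,,  #
   ~#♣,,♣  #
   ~~♣.~,  #
   ♣♣,#♣#  #
   ♣#,@~~  #
   ♣♣♣♣,♣  #
   ~.♣♣♣,  #
           #
           #
           #

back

           #
   ,,,♣,,  #
   ~#♣,,♣  #
   ~~♣.~,  #
   ♣♣,#♣#  #
   ♣#,♣~~  #
   ♣♣♣@,♣  #
   ~.♣♣♣,  #
    ♣♣♣.~  #
           #
           #
           #

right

          ##
  ,,,♣,,  ##
  ~#♣,,♣  ##
  ~~♣.~,  ##
  ♣♣,#♣#♣ ##
  ♣#,♣~~, ##
  ♣♣♣♣@♣. ##
  ~.♣♣♣,, ##
   ♣♣♣.~. ##
          ##
          ##
          ##

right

         ###
 ,,,♣,,  ###
 ~#♣,,♣  ###
 ~~♣.~,  ###
 ♣♣,#♣#♣,###
 ♣#,♣~~,♣###
 ♣♣♣♣,@..###
 ~.♣♣♣,,.###
  ♣♣♣.~.,###
         ###
         ###
         ###

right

        ####
,,,♣,,  ####
~#♣,,♣  ####
~~♣.~,  ####
♣♣,#♣#♣,####
♣#,♣~~,♣####
♣♣♣♣,♣@.####
~.♣♣♣,,.####
 ♣♣♣.~.,####
        ####
        ####
        ####

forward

        ####
        ####
,,,♣,,  ####
~#♣,,♣  ####
~~♣.~,,.####
♣♣,#♣#♣,####
♣#,♣~~@♣####
♣♣♣♣,♣..####
~.♣♣♣,,.####
 ♣♣♣.~.,####
        ####
        ####

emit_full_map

,,,♣,,  
~#♣,,♣  
~~♣.~,,.
♣♣,#♣#♣,
♣#,♣~~@♣
♣♣♣♣,♣..
~.♣♣♣,,.
 ♣♣♣.~.,

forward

        ####
        ####
        ####
,,,♣,,  ####
~#♣,,♣.,####
~~♣.~,,.####
♣♣,#♣#@,####
♣#,♣~~,♣####
♣♣♣♣,♣..####
~.♣♣♣,,.####
 ♣♣♣.~.,####
        ####

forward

        ####
        ####
        ####
        ####
,,,♣,,,,####
~#♣,,♣.,####
~~♣.~,@.####
♣♣,#♣#♣,####
♣#,♣~~,♣####
♣♣♣♣,♣..####
~.♣♣♣,,.####
 ♣♣♣.~.,####

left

         ###
         ###
         ###
         ###
 ,,,♣,,,,###
 ~#♣,,♣.,###
 ~~♣.~@,.###
 ♣♣,#♣#♣,###
 ♣#,♣~~,♣###
 ♣♣♣♣,♣..###
 ~.♣♣♣,,.###
  ♣♣♣.~.,###

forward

         ###
         ###
         ###
         ###
    ~,..♣###
 ,,,♣,,,,###
 ~#♣,,@.,###
 ~~♣.~,,.###
 ♣♣,#♣#♣,###
 ♣#,♣~~,♣###
 ♣♣♣♣,♣..###
 ~.♣♣♣,,.###

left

          ##
          ##
          ##
          ##
    .~,..♣##
  ,,,♣,,,,##
  ~#♣,@♣.,##
  ~~♣.~,,.##
  ♣♣,#♣#♣,##
  ♣#,♣~~,♣##
  ♣♣♣♣,♣..##
  ~.♣♣♣,,.##

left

           #
           #
           #
           #
    ,.~,..♣#
   ,,,♣,,,,#
   ~#♣@,♣.,#
   ~~♣.~,,.#
   ♣♣,#♣#♣,#
   ♣#,♣~~,♣#
   ♣♣♣♣,♣..#
   ~.♣♣♣,,.#

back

           #
           #
           #
    ,.~,..♣#
   ,,,♣,,,,#
   ~#♣,,♣.,#
   ~~♣@~,,.#
   ♣♣,#♣#♣,#
   ♣#,♣~~,♣#
   ♣♣♣♣,♣..#
   ~.♣♣♣,,.#
    ♣♣♣.~.,#

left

            
            
            
     ,.~,..♣
    ,,,♣,,,,
    ~#♣,,♣.,
    ~~@.~,,.
    ♣♣,#♣#♣,
    ♣#,♣~~,♣
    ♣♣♣♣,♣..
    ~.♣♣♣,,.
     ♣♣♣.~.,

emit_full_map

 ,.~,..♣
,,,♣,,,,
~#♣,,♣.,
~~@.~,,.
♣♣,#♣#♣,
♣#,♣~~,♣
♣♣♣♣,♣..
~.♣♣♣,,.
 ♣♣♣.~.,

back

            
            
     ,.~,..♣
    ,,,♣,,,,
    ~#♣,,♣.,
    ~~♣.~,,.
    ♣♣@#♣#♣,
    ♣#,♣~~,♣
    ♣♣♣♣,♣..
    ~.♣♣♣,,.
     ♣♣♣.~.,
            

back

            
     ,.~,..♣
    ,,,♣,,,,
    ~#♣,,♣.,
    ~~♣.~,,.
    ♣♣,#♣#♣,
    ♣#@♣~~,♣
    ♣♣♣♣,♣..
    ~.♣♣♣,,.
     ♣♣♣.~.,
            
            

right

           #
    ,.~,..♣#
   ,,,♣,,,,#
   ~#♣,,♣.,#
   ~~♣.~,,.#
   ♣♣,#♣#♣,#
   ♣#,@~~,♣#
   ♣♣♣♣,♣..#
   ~.♣♣♣,,.#
    ♣♣♣.~.,#
           #
           #

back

    ,.~,..♣#
   ,,,♣,,,,#
   ~#♣,,♣.,#
   ~~♣.~,,.#
   ♣♣,#♣#♣,#
   ♣#,♣~~,♣#
   ♣♣♣@,♣..#
   ~.♣♣♣,,.#
    ♣♣♣.~.,#
           #
           #
           #

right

   ,.~,..♣##
  ,,,♣,,,,##
  ~#♣,,♣.,##
  ~~♣.~,,.##
  ♣♣,#♣#♣,##
  ♣#,♣~~,♣##
  ♣♣♣♣@♣..##
  ~.♣♣♣,,.##
   ♣♣♣.~.,##
          ##
          ##
          ##

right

  ,.~,..♣###
 ,,,♣,,,,###
 ~#♣,,♣.,###
 ~~♣.~,,.###
 ♣♣,#♣#♣,###
 ♣#,♣~~,♣###
 ♣♣♣♣,@..###
 ~.♣♣♣,,.###
  ♣♣♣.~.,###
         ###
         ###
         ###

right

 ,.~,..♣####
,,,♣,,,,####
~#♣,,♣.,####
~~♣.~,,.####
♣♣,#♣#♣,####
♣#,♣~~,♣####
♣♣♣♣,♣@.####
~.♣♣♣,,.####
 ♣♣♣.~.,####
        ####
        ####
        ####

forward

        ####
 ,.~,..♣####
,,,♣,,,,####
~#♣,,♣.,####
~~♣.~,,.####
♣♣,#♣#♣,####
♣#,♣~~@♣####
♣♣♣♣,♣..####
~.♣♣♣,,.####
 ♣♣♣.~.,####
        ####
        ####

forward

        ####
        ####
 ,.~,..♣####
,,,♣,,,,####
~#♣,,♣.,####
~~♣.~,,.####
♣♣,#♣#@,####
♣#,♣~~,♣####
♣♣♣♣,♣..####
~.♣♣♣,,.####
 ♣♣♣.~.,####
        ####

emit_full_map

 ,.~,..♣
,,,♣,,,,
~#♣,,♣.,
~~♣.~,,.
♣♣,#♣#@,
♣#,♣~~,♣
♣♣♣♣,♣..
~.♣♣♣,,.
 ♣♣♣.~.,


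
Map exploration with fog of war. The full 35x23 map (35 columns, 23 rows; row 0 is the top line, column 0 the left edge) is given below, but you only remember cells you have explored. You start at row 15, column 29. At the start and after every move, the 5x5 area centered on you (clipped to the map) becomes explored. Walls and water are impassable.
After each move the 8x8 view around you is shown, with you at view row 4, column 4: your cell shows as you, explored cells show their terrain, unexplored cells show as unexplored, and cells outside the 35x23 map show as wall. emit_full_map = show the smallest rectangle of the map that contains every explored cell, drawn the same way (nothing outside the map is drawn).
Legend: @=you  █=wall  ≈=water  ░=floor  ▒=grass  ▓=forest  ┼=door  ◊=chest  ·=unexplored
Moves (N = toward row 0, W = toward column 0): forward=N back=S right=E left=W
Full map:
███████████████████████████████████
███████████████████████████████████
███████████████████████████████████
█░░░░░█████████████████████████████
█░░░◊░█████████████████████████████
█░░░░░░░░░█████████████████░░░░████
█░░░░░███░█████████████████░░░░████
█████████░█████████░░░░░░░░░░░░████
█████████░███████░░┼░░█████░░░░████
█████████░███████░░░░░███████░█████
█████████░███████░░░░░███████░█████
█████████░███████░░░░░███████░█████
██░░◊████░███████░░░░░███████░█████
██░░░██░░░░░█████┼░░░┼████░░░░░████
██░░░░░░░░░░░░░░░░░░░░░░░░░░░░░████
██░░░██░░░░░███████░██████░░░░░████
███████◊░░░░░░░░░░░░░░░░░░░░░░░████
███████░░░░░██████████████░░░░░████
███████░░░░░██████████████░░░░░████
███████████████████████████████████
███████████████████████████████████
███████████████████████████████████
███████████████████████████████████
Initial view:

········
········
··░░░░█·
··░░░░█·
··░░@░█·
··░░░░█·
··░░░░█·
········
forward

········
········
··██░██·
··░░░░█·
··░░@░█·
··░░░░█·
··░░░░█·
··░░░░█·

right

········
········
·██░███·
·░░░░██·
·░░░@██·
·░░░░██·
·░░░░██·
·░░░░█··

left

········
········
··██░███
··░░░░██
··░░@░██
··░░░░██
··░░░░██
··░░░░█·

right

········
········
·██░███·
·░░░░██·
·░░░@██·
·░░░░██·
·░░░░██·
·░░░░█··

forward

········
········
··█░███·
·██░███·
·░░░@██·
·░░░░██·
·░░░░██·
·░░░░██·

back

········
··█░███·
·██░███·
·░░░░██·
·░░░@██·
·░░░░██·
·░░░░██·
·░░░░█··

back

··█░███·
·██░███·
·░░░░██·
·░░░░██·
·░░░@██·
·░░░░██·
·░░░░██·
········

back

·██░███·
·░░░░██·
·░░░░██·
·░░░░██·
·░░░@██·
·░░░░██·
··░░░██·
········

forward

··█░███·
·██░███·
·░░░░██·
·░░░░██·
·░░░@██·
·░░░░██·
·░░░░██·
··░░░██·

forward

········
··█░███·
·██░███·
·░░░░██·
·░░░@██·
·░░░░██·
·░░░░██·
·░░░░██·

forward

········
········
··█░███·
·██░███·
·░░░@██·
·░░░░██·
·░░░░██·
·░░░░██·

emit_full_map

·█░███
██░███
░░░@██
░░░░██
░░░░██
░░░░██
░░░░██
·░░░██

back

········
··█░███·
·██░███·
·░░░░██·
·░░░@██·
·░░░░██·
·░░░░██·
·░░░░██·

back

··█░███·
·██░███·
·░░░░██·
·░░░░██·
·░░░@██·
·░░░░██·
·░░░░██·
··░░░██·

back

·██░███·
·░░░░██·
·░░░░██·
·░░░░██·
·░░░@██·
·░░░░██·
··░░░██·
········

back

·░░░░██·
·░░░░██·
·░░░░██·
·░░░░██·
·░░░@██·
··░░░██·
··█████·
········

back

·░░░░██·
·░░░░██·
·░░░░██·
·░░░░██·
··░░@██·
··█████·
··█████·
········

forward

·░░░░██·
·░░░░██·
·░░░░██·
·░░░░██·
·░░░@██·
··░░░██·
··█████·
··█████·

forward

·██░███·
·░░░░██·
·░░░░██·
·░░░░██·
·░░░@██·
·░░░░██·
··░░░██·
··█████·

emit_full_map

·█░███
██░███
░░░░██
░░░░██
░░░░██
░░░@██
░░░░██
·░░░██
·█████
·█████

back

·░░░░██·
·░░░░██·
·░░░░██·
·░░░░██·
·░░░@██·
··░░░██·
··█████·
··█████·

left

··░░░░██
··░░░░██
··░░░░██
··░░░░██
··░░@░██
··░░░░██
··██████
···█████

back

··░░░░██
··░░░░██
··░░░░██
··░░░░██
··░░@░██
··██████
··██████
········

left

···░░░░█
···░░░░█
··░░░░░█
··░░░░░█
··░░@░░█
··██████
··██████
········

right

··░░░░██
··░░░░██
·░░░░░██
·░░░░░██
·░░░@░██
·███████
·███████
········

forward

··░░░░██
··░░░░██
··░░░░██
·░░░░░██
·░░░@░██
·░░░░░██
·███████
·███████

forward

··██░███
··░░░░██
··░░░░██
··░░░░██
·░░░@░██
·░░░░░██
·░░░░░██
·███████

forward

···█░███
··██░███
··░░░░██
··░░░░██
··░░@░██
·░░░░░██
·░░░░░██
·░░░░░██

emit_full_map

··█░███
·██░███
·░░░░██
·░░░░██
·░░@░██
░░░░░██
░░░░░██
░░░░░██
███████
███████

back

··██░███
··░░░░██
··░░░░██
··░░░░██
·░░░@░██
·░░░░░██
·░░░░░██
·███████

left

···██░██
···░░░░█
··░░░░░█
··░░░░░█
··░░@░░█
··░░░░░█
··░░░░░█
··██████

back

···░░░░█
··░░░░░█
··░░░░░█
··░░░░░█
··░░@░░█
··░░░░░█
··██████
··██████

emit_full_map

··█░███
·██░███
·░░░░██
░░░░░██
░░░░░██
░░░░░██
░░@░░██
░░░░░██
███████
███████


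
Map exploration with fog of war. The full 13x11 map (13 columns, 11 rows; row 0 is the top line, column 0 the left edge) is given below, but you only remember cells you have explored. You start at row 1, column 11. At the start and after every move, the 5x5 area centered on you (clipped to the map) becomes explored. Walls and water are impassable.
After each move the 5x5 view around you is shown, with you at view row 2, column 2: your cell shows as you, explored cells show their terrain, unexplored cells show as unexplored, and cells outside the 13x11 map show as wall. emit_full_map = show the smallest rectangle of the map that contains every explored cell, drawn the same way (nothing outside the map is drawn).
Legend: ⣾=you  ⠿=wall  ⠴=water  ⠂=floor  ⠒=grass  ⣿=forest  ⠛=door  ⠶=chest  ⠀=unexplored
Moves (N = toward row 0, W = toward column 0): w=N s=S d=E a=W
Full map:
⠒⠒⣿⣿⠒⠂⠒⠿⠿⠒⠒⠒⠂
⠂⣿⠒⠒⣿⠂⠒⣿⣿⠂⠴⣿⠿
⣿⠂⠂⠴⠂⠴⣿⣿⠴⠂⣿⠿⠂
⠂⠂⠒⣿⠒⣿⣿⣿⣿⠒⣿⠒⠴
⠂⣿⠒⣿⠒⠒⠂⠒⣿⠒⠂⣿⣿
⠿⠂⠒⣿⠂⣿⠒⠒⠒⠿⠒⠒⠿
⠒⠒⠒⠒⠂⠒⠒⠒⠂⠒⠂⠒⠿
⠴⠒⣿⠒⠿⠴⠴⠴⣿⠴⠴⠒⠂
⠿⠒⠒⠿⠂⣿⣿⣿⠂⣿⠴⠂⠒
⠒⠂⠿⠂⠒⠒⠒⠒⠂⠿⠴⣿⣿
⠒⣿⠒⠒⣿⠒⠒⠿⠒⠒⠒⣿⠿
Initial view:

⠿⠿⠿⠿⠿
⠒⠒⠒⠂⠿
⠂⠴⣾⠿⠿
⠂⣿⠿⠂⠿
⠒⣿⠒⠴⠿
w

⠿⠿⠿⠿⠿
⠿⠿⠿⠿⠿
⠒⠒⣾⠂⠿
⠂⠴⣿⠿⠿
⠂⣿⠿⠂⠿

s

⠿⠿⠿⠿⠿
⠒⠒⠒⠂⠿
⠂⠴⣾⠿⠿
⠂⣿⠿⠂⠿
⠒⣿⠒⠴⠿

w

⠿⠿⠿⠿⠿
⠿⠿⠿⠿⠿
⠒⠒⣾⠂⠿
⠂⠴⣿⠿⠿
⠂⣿⠿⠂⠿

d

⠿⠿⠿⠿⠿
⠿⠿⠿⠿⠿
⠒⠒⣾⠿⠿
⠴⣿⠿⠿⠿
⣿⠿⠂⠿⠿


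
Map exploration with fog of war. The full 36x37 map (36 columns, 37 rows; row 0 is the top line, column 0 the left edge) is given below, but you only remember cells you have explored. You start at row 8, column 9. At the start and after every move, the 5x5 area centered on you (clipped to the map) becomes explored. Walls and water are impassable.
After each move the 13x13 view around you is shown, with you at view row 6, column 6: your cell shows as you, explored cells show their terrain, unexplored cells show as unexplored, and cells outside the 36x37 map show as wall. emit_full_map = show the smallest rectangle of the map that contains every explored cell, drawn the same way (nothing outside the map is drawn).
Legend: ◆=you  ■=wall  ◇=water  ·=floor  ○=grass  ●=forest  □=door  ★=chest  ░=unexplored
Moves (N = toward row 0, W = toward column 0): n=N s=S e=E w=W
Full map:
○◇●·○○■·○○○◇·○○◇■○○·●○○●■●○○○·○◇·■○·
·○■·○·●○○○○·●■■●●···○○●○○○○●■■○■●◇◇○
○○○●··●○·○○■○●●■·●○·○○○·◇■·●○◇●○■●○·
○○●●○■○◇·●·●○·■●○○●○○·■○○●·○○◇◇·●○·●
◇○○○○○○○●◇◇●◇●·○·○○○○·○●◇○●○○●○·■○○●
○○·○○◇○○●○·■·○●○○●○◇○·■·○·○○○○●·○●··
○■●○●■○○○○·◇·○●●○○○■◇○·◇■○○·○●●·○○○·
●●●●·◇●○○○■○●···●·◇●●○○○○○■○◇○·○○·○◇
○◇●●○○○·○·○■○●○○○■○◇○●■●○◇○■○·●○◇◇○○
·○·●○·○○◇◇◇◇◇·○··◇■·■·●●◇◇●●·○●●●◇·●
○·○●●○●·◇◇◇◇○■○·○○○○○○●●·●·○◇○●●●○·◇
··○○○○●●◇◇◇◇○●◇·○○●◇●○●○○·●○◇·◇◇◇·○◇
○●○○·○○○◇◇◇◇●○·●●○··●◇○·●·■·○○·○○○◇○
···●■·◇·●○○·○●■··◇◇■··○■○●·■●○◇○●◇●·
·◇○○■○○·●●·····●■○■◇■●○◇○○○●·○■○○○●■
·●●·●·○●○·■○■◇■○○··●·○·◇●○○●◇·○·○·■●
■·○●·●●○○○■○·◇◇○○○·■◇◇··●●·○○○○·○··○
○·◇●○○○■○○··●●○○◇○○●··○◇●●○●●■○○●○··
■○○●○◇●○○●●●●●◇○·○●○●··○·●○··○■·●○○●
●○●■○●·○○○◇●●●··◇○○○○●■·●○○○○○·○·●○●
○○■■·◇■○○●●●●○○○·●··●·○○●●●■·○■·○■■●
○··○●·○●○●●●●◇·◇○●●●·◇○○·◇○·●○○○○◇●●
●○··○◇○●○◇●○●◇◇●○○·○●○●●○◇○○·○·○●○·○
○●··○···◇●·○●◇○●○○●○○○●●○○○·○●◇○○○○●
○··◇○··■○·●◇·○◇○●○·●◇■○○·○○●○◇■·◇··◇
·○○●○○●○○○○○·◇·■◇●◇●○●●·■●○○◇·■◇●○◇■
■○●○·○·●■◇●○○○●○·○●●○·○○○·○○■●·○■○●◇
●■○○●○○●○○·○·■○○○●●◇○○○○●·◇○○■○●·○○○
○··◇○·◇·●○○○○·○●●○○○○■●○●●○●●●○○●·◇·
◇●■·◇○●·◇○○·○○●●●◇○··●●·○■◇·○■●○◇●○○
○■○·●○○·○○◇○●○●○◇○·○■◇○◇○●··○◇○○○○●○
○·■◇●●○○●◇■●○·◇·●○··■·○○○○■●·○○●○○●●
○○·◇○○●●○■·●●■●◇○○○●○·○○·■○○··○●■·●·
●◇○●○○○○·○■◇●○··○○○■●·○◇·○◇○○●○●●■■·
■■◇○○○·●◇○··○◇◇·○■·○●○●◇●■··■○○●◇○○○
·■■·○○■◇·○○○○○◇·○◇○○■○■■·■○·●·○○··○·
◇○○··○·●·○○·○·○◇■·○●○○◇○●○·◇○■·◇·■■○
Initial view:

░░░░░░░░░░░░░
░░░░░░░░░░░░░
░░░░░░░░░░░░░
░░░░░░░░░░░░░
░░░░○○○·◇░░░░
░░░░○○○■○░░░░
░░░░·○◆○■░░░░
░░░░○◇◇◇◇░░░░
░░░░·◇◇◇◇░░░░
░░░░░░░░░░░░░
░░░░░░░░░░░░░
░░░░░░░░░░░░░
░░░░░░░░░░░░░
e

░░░░░░░░░░░░░
░░░░░░░░░░░░░
░░░░░░░░░░░░░
░░░░░░░░░░░░░
░░░○○○·◇·░░░░
░░░○○○■○●░░░░
░░░·○·◆■○░░░░
░░░○◇◇◇◇◇░░░░
░░░·◇◇◇◇○░░░░
░░░░░░░░░░░░░
░░░░░░░░░░░░░
░░░░░░░░░░░░░
░░░░░░░░░░░░░

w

░░░░░░░░░░░░░
░░░░░░░░░░░░░
░░░░░░░░░░░░░
░░░░░░░░░░░░░
░░░░○○○·◇·░░░
░░░░○○○■○●░░░
░░░░·○◆○■○░░░
░░░░○◇◇◇◇◇░░░
░░░░·◇◇◇◇○░░░
░░░░░░░░░░░░░
░░░░░░░░░░░░░
░░░░░░░░░░░░░
░░░░░░░░░░░░░

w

░░░░░░░░░░░░░
░░░░░░░░░░░░░
░░░░░░░░░░░░░
░░░░░░░░░░░░░
░░░░○○○○·◇·░░
░░░░●○○○■○●░░
░░░░○·◆·○■○░░
░░░░○○◇◇◇◇◇░░
░░░░●·◇◇◇◇○░░
░░░░░░░░░░░░░
░░░░░░░░░░░░░
░░░░░░░░░░░░░
░░░░░░░░░░░░░

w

░░░░░░░░░░░░░
░░░░░░░░░░░░░
░░░░░░░░░░░░░
░░░░░░░░░░░░░
░░░░■○○○○·◇·░
░░░░◇●○○○■○●░
░░░░○○◆○·○■○░
░░░░·○○◇◇◇◇◇░
░░░░○●·◇◇◇◇○░
░░░░░░░░░░░░░
░░░░░░░░░░░░░
░░░░░░░░░░░░░
░░░░░░░░░░░░░

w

░░░░░░░░░░░░░
░░░░░░░░░░░░░
░░░░░░░░░░░░░
░░░░░░░░░░░░░
░░░░●■○○○○·◇·
░░░░·◇●○○○■○●
░░░░○○◆·○·○■○
░░░░○·○○◇◇◇◇◇
░░░░●○●·◇◇◇◇○
░░░░░░░░░░░░░
░░░░░░░░░░░░░
░░░░░░░░░░░░░
░░░░░░░░░░░░░

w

■░░░░░░░░░░░░
■░░░░░░░░░░░░
■░░░░░░░░░░░░
■░░░░░░░░░░░░
■░░░○●■○○○○·◇
■░░░●·◇●○○○■○
■░░░●○◆○·○·○■
■░░░●○·○○◇◇◇◇
■░░░●●○●·◇◇◇◇
■░░░░░░░░░░░░
■░░░░░░░░░░░░
■░░░░░░░░░░░░
■░░░░░░░░░░░░

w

■■░░░░░░░░░░░
■■░░░░░░░░░░░
■■░░░░░░░░░░░
■■░░░░░░░░░░░
■■░░●○●■○○○○·
■■░░●●·◇●○○○■
■■░░●●◆○○·○·○
■■░░·●○·○○◇◇◇
■■░░○●●○●·◇◇◇
■■░░░░░░░░░░░
■■░░░░░░░░░░░
■■░░░░░░░░░░░
■■░░░░░░░░░░░

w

■■■░░░░░░░░░░
■■■░░░░░░░░░░
■■■░░░░░░░░░░
■■■░░░░░░░░░░
■■■░■●○●■○○○○
■■■░●●●·◇●○○○
■■■░◇●◆○○○·○·
■■■░○·●○·○○◇◇
■■■░·○●●○●·◇◇
■■■░░░░░░░░░░
■■■░░░░░░░░░░
■■■░░░░░░░░░░
■■■░░░░░░░░░░

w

■■■■░░░░░░░░░
■■■■░░░░░░░░░
■■■■░░░░░░░░░
■■■■░░░░░░░░░
■■■■○■●○●■○○○
■■■■●●●●·◇●○○
■■■■○◇◆●○○○·○
■■■■·○·●○·○○◇
■■■■○·○●●○●·◇
■■■■░░░░░░░░░
■■■■░░░░░░░░░
■■■■░░░░░░░░░
■■■■░░░░░░░░░

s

■■■■░░░░░░░░░
■■■■░░░░░░░░░
■■■■░░░░░░░░░
■■■■○■●○●■○○○
■■■■●●●●·◇●○○
■■■■○◇●●○○○·○
■■■■·○◆●○·○○◇
■■■■○·○●●○●·◇
■■■■··○○○░░░░
■■■■░░░░░░░░░
■■■■░░░░░░░░░
■■■■░░░░░░░░░
■■■■░░░░░░░░░

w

■■■■■░░░░░░░░
■■■■■░░░░░░░░
■■■■■░░░░░░░░
■■■■■○■●○●■○○
■■■■■●●●●·◇●○
■■■■■○◇●●○○○·
■■■■■·◆·●○·○○
■■■■■○·○●●○●·
■■■■■··○○○░░░
■■■■■░░░░░░░░
■■■■■░░░░░░░░
■■■■■░░░░░░░░
■■■■■░░░░░░░░

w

■■■■■■░░░░░░░
■■■■■■░░░░░░░
■■■■■■░░░░░░░
■■■■■■○■●○●■○
■■■■■■●●●●·◇●
■■■■■■○◇●●○○○
■■■■■■◆○·●○·○
■■■■■■○·○●●○●
■■■■■■··○○○░░
■■■■■■░░░░░░░
■■■■■■░░░░░░░
■■■■■■░░░░░░░
■■■■■■░░░░░░░

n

■■■■■■░░░░░░░
■■■■■■░░░░░░░
■■■■■■░░░░░░░
■■■■■■░░░░░░░
■■■■■■○■●○●■○
■■■■■■●●●●·◇●
■■■■■■◆◇●●○○○
■■■■■■·○·●○·○
■■■■■■○·○●●○●
■■■■■■··○○○░░
■■■■■■░░░░░░░
■■■■■■░░░░░░░
■■■■■■░░░░░░░

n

■■■■■■░░░░░░░
■■■■■■░░░░░░░
■■■■■■░░░░░░░
■■■■■■░░░░░░░
■■■■■■○○·░░░░
■■■■■■○■●○●■○
■■■■■■◆●●●·◇●
■■■■■■○◇●●○○○
■■■■■■·○·●○·○
■■■■■■○·○●●○●
■■■■■■··○○○░░
■■■■■■░░░░░░░
■■■■■■░░░░░░░

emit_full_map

○○·░░░░░░░░░░
○■●○●■○○○○·◇·
◆●●●·◇●○○○■○●
○◇●●○○○·○·○■○
·○·●○·○○◇◇◇◇◇
○·○●●○●·◇◇◇◇○
··○○○░░░░░░░░

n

■■■■■■░░░░░░░
■■■■■■░░░░░░░
■■■■■■░░░░░░░
■■■■■■░░░░░░░
■■■■■■◇○○░░░░
■■■■■■○○·░░░░
■■■■■■◆■●○●■○
■■■■■■●●●●·◇●
■■■■■■○◇●●○○○
■■■■■■·○·●○·○
■■■■■■○·○●●○●
■■■■■■··○○○░░
■■■■■■░░░░░░░

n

■■■■■■■■■■■■■
■■■■■■░░░░░░░
■■■■■■░░░░░░░
■■■■■■░░░░░░░
■■■■■■○○●░░░░
■■■■■■◇○○░░░░
■■■■■■◆○·░░░░
■■■■■■○■●○●■○
■■■■■■●●●●·◇●
■■■■■■○◇●●○○○
■■■■■■·○·●○·○
■■■■■■○·○●●○●
■■■■■■··○○○░░

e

■■■■■■■■■■■■■
■■■■■░░░░░░░░
■■■■■░░░░░░░░
■■■■■░░░░░░░░
■■■■■○○●●░░░░
■■■■■◇○○○░░░░
■■■■■○◆·○░░░░
■■■■■○■●○●■○○
■■■■■●●●●·◇●○
■■■■■○◇●●○○○·
■■■■■·○·●○·○○
■■■■■○·○●●○●·
■■■■■··○○○░░░

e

■■■■■■■■■■■■■
■■■■░░░░░░░░░
■■■■░░░░░░░░░
■■■■░░░░░░░░░
■■■■○○●●○░░░░
■■■■◇○○○○░░░░
■■■■○○◆○○░░░░
■■■■○■●○●■○○○
■■■■●●●●·◇●○○
■■■■○◇●●○○○·○
■■■■·○·●○·○○◇
■■■■○·○●●○●·◇
■■■■··○○○░░░░

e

■■■■■■■■■■■■■
■■■░░░░░░░░░░
■■■░░░░░░░░░░
■■■░░░░░░░░░░
■■■○○●●○■░░░░
■■■◇○○○○○░░░░
■■■○○·◆○◇░░░░
■■■○■●○●■○○○○
■■■●●●●·◇●○○○
■■■○◇●●○○○·○·
■■■·○·●○·○○◇◇
■■■○·○●●○●·◇◇
■■■··○○○░░░░░

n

■■■■■■■■■■■■■
■■■■■■■■■■■■■
■■■░░░░░░░░░░
■■■░░░░░░░░░░
■■■░○○●··░░░░
■■■○○●●○■░░░░
■■■◇○○◆○○░░░░
■■■○○·○○◇░░░░
■■■○■●○●■○○○○
■■■●●●●·◇●○○○
■■■○◇●●○○○·○·
■■■·○·●○·○○◇◇
■■■○·○●●○●·◇◇

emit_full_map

░○○●··░░░░░░░
○○●●○■░░░░░░░
◇○○◆○○░░░░░░░
○○·○○◇░░░░░░░
○■●○●■○○○○·◇·
●●●●·◇●○○○■○●
○◇●●○○○·○·○■○
·○·●○·○○◇◇◇◇◇
○·○●●○●·◇◇◇◇○
··○○○░░░░░░░░


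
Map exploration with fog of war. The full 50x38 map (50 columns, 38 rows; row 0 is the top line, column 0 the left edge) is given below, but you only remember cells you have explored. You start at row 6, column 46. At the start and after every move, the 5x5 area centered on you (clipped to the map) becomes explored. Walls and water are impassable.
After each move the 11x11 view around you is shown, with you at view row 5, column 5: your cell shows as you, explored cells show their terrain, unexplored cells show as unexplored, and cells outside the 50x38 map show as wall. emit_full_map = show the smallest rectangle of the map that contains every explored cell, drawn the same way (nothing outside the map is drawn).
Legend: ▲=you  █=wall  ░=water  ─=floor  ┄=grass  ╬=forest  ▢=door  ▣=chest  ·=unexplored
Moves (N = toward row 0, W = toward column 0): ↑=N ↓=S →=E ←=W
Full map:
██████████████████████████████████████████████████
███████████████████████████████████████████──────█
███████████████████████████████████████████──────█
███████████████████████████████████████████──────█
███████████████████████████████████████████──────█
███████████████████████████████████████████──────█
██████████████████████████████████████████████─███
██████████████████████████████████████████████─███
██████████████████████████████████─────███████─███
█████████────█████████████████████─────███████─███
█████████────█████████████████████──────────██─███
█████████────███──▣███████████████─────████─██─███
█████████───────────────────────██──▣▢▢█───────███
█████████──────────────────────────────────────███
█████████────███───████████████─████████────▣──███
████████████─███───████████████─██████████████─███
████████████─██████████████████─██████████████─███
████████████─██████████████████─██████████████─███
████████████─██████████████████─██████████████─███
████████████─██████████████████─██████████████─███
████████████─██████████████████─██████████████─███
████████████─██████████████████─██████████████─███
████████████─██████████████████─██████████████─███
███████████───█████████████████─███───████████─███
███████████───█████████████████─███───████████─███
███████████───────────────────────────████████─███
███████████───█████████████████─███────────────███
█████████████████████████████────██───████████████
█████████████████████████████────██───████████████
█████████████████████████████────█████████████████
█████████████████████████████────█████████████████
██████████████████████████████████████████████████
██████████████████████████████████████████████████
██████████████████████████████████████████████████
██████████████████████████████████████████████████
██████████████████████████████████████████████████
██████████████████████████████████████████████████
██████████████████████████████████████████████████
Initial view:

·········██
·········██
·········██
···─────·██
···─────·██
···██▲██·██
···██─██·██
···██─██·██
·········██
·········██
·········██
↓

·········██
·········██
···─────·██
···─────·██
···██─██·██
···██▲██·██
···██─██·██
···██─██·██
·········██
·········██
·········██

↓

·········██
···─────·██
···─────·██
···██─██·██
···██─██·██
···██▲██·██
···██─██·██
···██─██·██
·········██
·········██
·········██

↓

···─────·██
···─────·██
···██─██·██
···██─██·██
···██─██·██
···██▲██·██
···██─██·██
···██─██·██
·········██
·········██
·········██

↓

···─────·██
···██─██·██
···██─██·██
···██─██·██
···██─██·██
···██▲██·██
···██─██·██
···───██·██
·········██
·········██
·········██

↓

···██─██·██
···██─██·██
···██─██·██
···██─██·██
···██─██·██
···██▲██·██
···───██·██
···───██·██
·········██
·········██
·········██

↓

···██─██·██
···██─██·██
···██─██·██
···██─██·██
···██─██·██
···──▲██·██
···───██·██
···▣──██·██
·········██
·········██
·········██

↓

···██─██·██
···██─██·██
···██─██·██
···██─██·██
···───██·██
···──▲██·██
···▣──██·██
···██─██·██
·········██
·········██
·········██

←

····██─██·█
····██─██·█
····██─██·█
···─██─██·█
···────██·█
···──▲─██·█
···─▣──██·█
···███─██·█
··········█
··········█
··········█

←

·····██─██·
·····██─██·
·····██─██·
···█─██─██·
···─────██·
···──▲──██·
···──▣──██·
···████─██·
···········
···········
···········

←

······██─██
······██─██
······██─██
···██─██─██
···──────██
···──▲───██
···───▣──██
···█████─██
···········
···········
···········

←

·······██─█
·······██─█
·······██─█
···███─██─█
···───────█
···──▲────█
···────▣──█
···██████─█
···········
···········
···········

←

········██─
········██─
········██─
···████─██─
···█───────
···──▲─────
···█────▣──
···███████─
···········
···········
···········

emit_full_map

·····─────
·····─────
·····██─██
·····██─██
·····██─██
·····██─██
·····██─██
████─██─██
█───────██
──▲─────██
█────▣──██
███████─██

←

·········██
·········██
·········██
···─████─██
···▢█──────
···──▲─────
···██────▣─
···████████
···········
···········
···········

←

··········█
··········█
··········█
···──████─█
···▢▢█─────
···──▲─────
···███────▣
···████████
···········
···········
···········

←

···········
···········
···········
···───████─
···▣▢▢█────
···──▲─────
···████────
···████████
···········
···········
···········

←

···········
···········
···········
···────████
···─▣▢▢█───
···──▲─────
···█████───
···████████
···········
···········
···········

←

···········
···········
···········
···─────███
···──▣▢▢█──
···──▲─────
···██████──
···████████
···········
···········
···········

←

···········
···········
···········
···█─────██
···█──▣▢▢█─
···──▲─────
···███████─
···████████
···········
···········
···········

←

···········
···········
···········
···██─────█
···██──▣▢▢█
···──▲─────
···████████
···████████
···········
···········
···········

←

···········
···········
···········
···███─────
···─██──▣▢▢
···──▲─────
···─███████
···─███████
···········
···········
···········

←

···········
···········
···········
···████────
···──██──▣▢
···──▲─────
···█─██████
···█─██████
···········
···········
···········

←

···········
···········
···········
···█████───
···───██──▣
···──▲─────
···██─█████
···██─█████
···········
···········
···········

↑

···········
···········
···········
···█████···
···█████───
···──▲██──▣
···────────
···██─█████
···██─█████
···········
···········

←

···········
···········
···········
···██████··
···██████──
···──▲─██──
···────────
···███─████
····██─████
···········
···········

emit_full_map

················─────
················─────
················██─██
················██─██
················██─██
················██─██
██████··········██─██
██████─────████─██─██
──▲─██──▣▢▢█───────██
───────────────────██
███─████████────▣──██
·██─██████████████─██
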